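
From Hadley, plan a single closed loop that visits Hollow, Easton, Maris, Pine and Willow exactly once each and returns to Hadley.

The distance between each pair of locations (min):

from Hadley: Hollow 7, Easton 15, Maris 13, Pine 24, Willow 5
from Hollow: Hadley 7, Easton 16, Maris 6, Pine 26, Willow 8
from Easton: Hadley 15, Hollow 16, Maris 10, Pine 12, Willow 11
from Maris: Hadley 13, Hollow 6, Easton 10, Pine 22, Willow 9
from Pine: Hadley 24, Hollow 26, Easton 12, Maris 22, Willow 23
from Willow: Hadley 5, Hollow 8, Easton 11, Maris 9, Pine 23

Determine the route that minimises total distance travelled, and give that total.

63 min — the shortest possible round trip.

With 5 stops there are 5!/2 = 60 distinct round trips (a route and its reverse cost the same).
Hadley→Hollow→Easton→Maris→Pine→Willow→Hadley: 7+16+10+22+23+5 = 83
Hadley→Hollow→Easton→Maris→Willow→Pine→Hadley: 7+16+10+9+23+24 = 89
Hadley→Hollow→Easton→Pine→Maris→Willow→Hadley: 7+16+12+22+9+5 = 71
Hadley→Hollow→Easton→Pine→Willow→Maris→Hadley: 7+16+12+23+9+13 = 80
Hadley→Hollow→Easton→Willow→Maris→Pine→Hadley: 7+16+11+9+22+24 = 89
Hadley→Hollow→Easton→Willow→Pine→Maris→Hadley: 7+16+11+23+22+13 = 92
Hadley→Hollow→Maris→Easton→Pine→Willow→Hadley: 7+6+10+12+23+5 = 63
Hadley→Hollow→Maris→Easton→Willow→Pine→Hadley: 7+6+10+11+23+24 = 81
Hadley→Hollow→Maris→Pine→Easton→Willow→Hadley: 7+6+22+12+11+5 = 63
Hadley→Hollow→Maris→Pine→Willow→Easton→Hadley: 7+6+22+23+11+15 = 84
Hadley→Hollow→Maris→Willow→Easton→Pine→Hadley: 7+6+9+11+12+24 = 69
Hadley→Hollow→Maris→Willow→Pine→Easton→Hadley: 7+6+9+23+12+15 = 72
Hadley→Hollow→Pine→Easton→Maris→Willow→Hadley: 7+26+12+10+9+5 = 69
Hadley→Hollow→Pine→Easton→Willow→Maris→Hadley: 7+26+12+11+9+13 = 78
… (46 more)
The minimum is 63.
One optimal route: Hadley → Hollow → Maris → Easton → Pine → Willow → Hadley (or its reverse).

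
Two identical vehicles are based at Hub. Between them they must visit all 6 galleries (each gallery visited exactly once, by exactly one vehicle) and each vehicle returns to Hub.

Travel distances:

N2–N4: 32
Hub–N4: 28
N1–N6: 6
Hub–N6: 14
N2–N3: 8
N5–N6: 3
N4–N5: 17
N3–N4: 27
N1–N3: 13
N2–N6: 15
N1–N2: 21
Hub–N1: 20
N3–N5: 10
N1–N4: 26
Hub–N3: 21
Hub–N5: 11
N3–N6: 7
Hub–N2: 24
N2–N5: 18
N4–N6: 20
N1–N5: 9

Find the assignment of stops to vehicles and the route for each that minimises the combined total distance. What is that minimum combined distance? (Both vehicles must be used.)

Minimum combined distance: 121.

Try each way of splitting the stops between the two vehicles (each non-empty) and, for each split, find the best tour for each vehicle:
  {N1} + {N2, N3, N4, N5, N6}: 40 + 87 = 127
  {N2} + {N1, N3, N4, N5, N6}: 48 + 88 = 136
  {N1, N2} + {N3, N4, N5, N6}: 65 + 76 = 141
  {N3} + {N1, N2, N4, N5, N6}: 42 + 99 = 141
  {N1, N3} + {N2, N4, N5, N6}: 54 + 87 = 141
  {N2, N3} + {N1, N4, N5, N6}: 53 + 74 = 127
  … (31 splits in total)
  {N4} + {N1, N2, N3, N5, N6}: 56 + 65 = 121  ← best
Best: vehicle 1 Hub → N4 → Hub = 56; vehicle 2 Hub → N2 → N3 → N1 → N6 → N5 → Hub = 65; combined 121.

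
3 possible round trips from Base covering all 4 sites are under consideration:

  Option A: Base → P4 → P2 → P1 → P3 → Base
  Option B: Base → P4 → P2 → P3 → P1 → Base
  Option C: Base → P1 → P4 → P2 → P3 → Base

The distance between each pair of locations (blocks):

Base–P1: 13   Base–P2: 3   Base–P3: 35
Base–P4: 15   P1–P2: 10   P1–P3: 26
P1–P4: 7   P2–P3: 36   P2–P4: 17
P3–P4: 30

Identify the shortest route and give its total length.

103 blocks — Option A is the shortest.

Option A: 15 + 17 + 10 + 26 + 35 = 103
Option B: 15 + 17 + 36 + 26 + 13 = 107
Option C: 13 + 7 + 17 + 36 + 35 = 108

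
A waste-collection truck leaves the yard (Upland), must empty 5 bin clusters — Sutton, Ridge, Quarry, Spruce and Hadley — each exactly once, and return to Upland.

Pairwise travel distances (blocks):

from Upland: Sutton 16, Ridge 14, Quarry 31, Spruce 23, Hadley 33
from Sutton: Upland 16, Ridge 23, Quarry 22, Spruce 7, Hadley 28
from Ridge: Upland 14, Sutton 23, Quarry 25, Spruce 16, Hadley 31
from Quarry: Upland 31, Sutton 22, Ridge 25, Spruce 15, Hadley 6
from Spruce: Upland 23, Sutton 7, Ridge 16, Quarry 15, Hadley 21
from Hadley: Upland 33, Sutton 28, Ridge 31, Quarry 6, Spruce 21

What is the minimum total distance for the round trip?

89 blocks — the shortest possible round trip.

Upland→Sutton→Ridge→Quarry→Spruce→Hadley→Upland: 16+23+25+15+21+33 = 133
Upland→Sutton→Ridge→Quarry→Hadley→Spruce→Upland: 16+23+25+6+21+23 = 114
Upland→Sutton→Ridge→Spruce→Quarry→Hadley→Upland: 16+23+16+15+6+33 = 109
Upland→Sutton→Ridge→Spruce→Hadley→Quarry→Upland: 16+23+16+21+6+31 = 113
Upland→Sutton→Ridge→Hadley→Quarry→Spruce→Upland: 16+23+31+6+15+23 = 114
Upland→Sutton→Ridge→Hadley→Spruce→Quarry→Upland: 16+23+31+21+15+31 = 137
Upland→Sutton→Quarry→Ridge→Spruce→Hadley→Upland: 16+22+25+16+21+33 = 133
Upland→Sutton→Quarry→Ridge→Hadley→Spruce→Upland: 16+22+25+31+21+23 = 138
Upland→Sutton→Quarry→Spruce→Ridge→Hadley→Upland: 16+22+15+16+31+33 = 133
Upland→Sutton→Quarry→Spruce→Hadley→Ridge→Upland: 16+22+15+21+31+14 = 119
Upland→Sutton→Quarry→Hadley→Ridge→Spruce→Upland: 16+22+6+31+16+23 = 114
Upland→Sutton→Quarry→Hadley→Spruce→Ridge→Upland: 16+22+6+21+16+14 = 95
Upland→Sutton→Spruce→Ridge→Quarry→Hadley→Upland: 16+7+16+25+6+33 = 103
Upland→Sutton→Spruce→Ridge→Hadley→Quarry→Upland: 16+7+16+31+6+31 = 107
… (46 more)
Upland→Sutton→Spruce→Quarry→Hadley→Ridge→Upland: 16+7+15+6+31+14 = 89  ← best
The minimum is 89.
One optimal route: Upland → Sutton → Spruce → Quarry → Hadley → Ridge → Upland (or its reverse).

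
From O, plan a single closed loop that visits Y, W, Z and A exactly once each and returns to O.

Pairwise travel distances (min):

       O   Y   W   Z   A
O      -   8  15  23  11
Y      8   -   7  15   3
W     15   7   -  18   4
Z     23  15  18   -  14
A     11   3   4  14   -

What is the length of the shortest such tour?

There are 12 distinct closed tours to check (reversals are equivalent).
O → Y → W → Z → A → O: 8+7+18+14+11 = 58
O → Y → W → A → Z → O: 8+7+4+14+23 = 56
O → Y → Z → W → A → O: 8+15+18+4+11 = 56
O → Y → Z → A → W → O: 8+15+14+4+15 = 56
O → Y → A → W → Z → O: 8+3+4+18+23 = 56
O → Y → A → Z → W → O: 8+3+14+18+15 = 58
O → W → Y → Z → A → O: 15+7+15+14+11 = 62
O → W → Y → A → Z → O: 15+7+3+14+23 = 62
O → W → Z → Y → A → O: 15+18+15+3+11 = 62
O → W → A → Y → Z → O: 15+4+3+15+23 = 60
O → Z → Y → W → A → O: 23+15+7+4+11 = 60
O → Z → W → Y → A → O: 23+18+7+3+11 = 62
The minimum is 56.
One optimal route: O → Y → W → A → Z → O (or its reverse).

Shortest round trip = 56 min.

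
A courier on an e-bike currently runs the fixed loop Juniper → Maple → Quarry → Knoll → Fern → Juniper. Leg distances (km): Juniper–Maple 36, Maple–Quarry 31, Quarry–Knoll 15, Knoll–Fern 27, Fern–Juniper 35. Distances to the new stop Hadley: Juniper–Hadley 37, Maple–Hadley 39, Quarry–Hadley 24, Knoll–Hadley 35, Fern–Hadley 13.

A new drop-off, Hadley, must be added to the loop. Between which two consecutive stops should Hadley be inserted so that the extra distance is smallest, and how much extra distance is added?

Adding 15 km by placing Hadley on the Fern–Juniper leg.

Insertion cost between consecutive stops i–j is d(i,Hadley) + d(Hadley,j) − d(i,j):
  between Juniper and Maple: 37 + 39 − 36 = 40
  between Maple and Quarry: 39 + 24 − 31 = 32
  between Quarry and Knoll: 24 + 35 − 15 = 44
  between Knoll and Fern: 35 + 13 − 27 = 21
  between Fern and Juniper: 13 + 37 − 35 = 15
Cheapest insertion is between Fern and Juniper, adding 15.
New total = 144 + 15 = 159.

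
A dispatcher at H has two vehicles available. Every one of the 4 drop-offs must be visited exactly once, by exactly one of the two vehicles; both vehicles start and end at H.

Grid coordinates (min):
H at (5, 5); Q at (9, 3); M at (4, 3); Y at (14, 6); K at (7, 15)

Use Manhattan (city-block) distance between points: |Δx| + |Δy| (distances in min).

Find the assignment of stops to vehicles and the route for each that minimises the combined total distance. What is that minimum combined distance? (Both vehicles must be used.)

There are 2^3 − 1 = 7 ways to divide the 4 stops into two non-empty groups. For each, the best each vehicle can do is its own shortest tour through its group:
  {Q} + {M, Y, K}: 12 + 44 = 56
  {M} + {Q, Y, K}: 6 + 42 = 48
  {Q, M} + {Y, K}: 14 + 38 = 52
  {Y} + {Q, M, K}: 20 + 34 = 54
  {Q, Y} + {M, K}: 24 + 30 = 54
  {M, Y} + {Q, K}: 26 + 32 = 58
  … (7 splits in total)
Best: vehicle 1 H → M → H = 6; vehicle 2 H → Q → Y → K → H = 42; combined 48.

48 min — the smallest possible combined total.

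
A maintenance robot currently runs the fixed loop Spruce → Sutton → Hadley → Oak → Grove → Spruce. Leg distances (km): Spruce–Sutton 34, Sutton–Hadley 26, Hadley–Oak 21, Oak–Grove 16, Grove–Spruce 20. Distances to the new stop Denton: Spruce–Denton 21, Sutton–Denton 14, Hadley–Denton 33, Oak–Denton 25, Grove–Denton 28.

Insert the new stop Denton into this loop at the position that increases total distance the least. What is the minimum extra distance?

Insertion cost between consecutive stops i–j is d(i,Denton) + d(Denton,j) − d(i,j):
  between Spruce and Sutton: 21 + 14 − 34 = 1
  between Sutton and Hadley: 14 + 33 − 26 = 21
  between Hadley and Oak: 33 + 25 − 21 = 37
  between Oak and Grove: 25 + 28 − 16 = 37
  between Grove and Spruce: 28 + 21 − 20 = 29
Cheapest insertion is between Spruce and Sutton, adding 1.
New total = 117 + 1 = 118.

Adding 1 km by placing Denton on the Spruce–Sutton leg.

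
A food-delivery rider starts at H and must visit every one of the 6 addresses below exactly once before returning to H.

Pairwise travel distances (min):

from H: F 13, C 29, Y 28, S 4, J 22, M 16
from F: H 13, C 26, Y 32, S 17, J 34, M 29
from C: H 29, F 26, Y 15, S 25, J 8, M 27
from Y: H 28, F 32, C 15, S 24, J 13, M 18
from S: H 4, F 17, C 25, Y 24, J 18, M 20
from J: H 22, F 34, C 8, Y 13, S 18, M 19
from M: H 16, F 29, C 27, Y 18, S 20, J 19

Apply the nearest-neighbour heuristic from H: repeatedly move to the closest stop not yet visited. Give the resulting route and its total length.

At H the remaining stops are S 4, F 13, M 16, J 22, Y 28, C 29; go to S.
At S the remaining stops are F 17, J 18, M 20, Y 24, C 25; go to F.
At F the remaining stops are C 26, M 29, Y 32, J 34; go to C.
At C the remaining stops are J 8, Y 15, M 27; go to J.
At J the remaining stops are Y 13, M 19; go to Y.
At Y the remaining stops are M 18; go to M.
Return M→H: 16.
Total = 4 + 17 + 26 + 8 + 13 + 18 + 16 = 102.

102 min along H → S → F → C → J → Y → M → H.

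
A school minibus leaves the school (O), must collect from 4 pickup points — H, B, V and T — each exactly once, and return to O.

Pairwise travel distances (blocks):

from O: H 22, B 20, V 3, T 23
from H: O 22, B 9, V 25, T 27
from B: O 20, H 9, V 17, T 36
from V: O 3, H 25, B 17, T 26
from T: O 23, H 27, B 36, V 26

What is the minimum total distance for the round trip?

Shortest round trip = 79 blocks.

O-H-B-V-T-O: 22+9+17+26+23 = 97
O-H-B-T-V-O: 22+9+36+26+3 = 96
O-H-V-B-T-O: 22+25+17+36+23 = 123
O-H-V-T-B-O: 22+25+26+36+20 = 129
O-H-T-B-V-O: 22+27+36+17+3 = 105
O-H-T-V-B-O: 22+27+26+17+20 = 112
O-B-H-V-T-O: 20+9+25+26+23 = 103
O-B-H-T-V-O: 20+9+27+26+3 = 85
O-B-V-H-T-O: 20+17+25+27+23 = 112
O-B-T-H-V-O: 20+36+27+25+3 = 111
O-V-H-B-T-O: 3+25+9+36+23 = 96
O-V-B-H-T-O: 3+17+9+27+23 = 79
The minimum is 79.
One optimal route: O → V → B → H → T → O (or its reverse).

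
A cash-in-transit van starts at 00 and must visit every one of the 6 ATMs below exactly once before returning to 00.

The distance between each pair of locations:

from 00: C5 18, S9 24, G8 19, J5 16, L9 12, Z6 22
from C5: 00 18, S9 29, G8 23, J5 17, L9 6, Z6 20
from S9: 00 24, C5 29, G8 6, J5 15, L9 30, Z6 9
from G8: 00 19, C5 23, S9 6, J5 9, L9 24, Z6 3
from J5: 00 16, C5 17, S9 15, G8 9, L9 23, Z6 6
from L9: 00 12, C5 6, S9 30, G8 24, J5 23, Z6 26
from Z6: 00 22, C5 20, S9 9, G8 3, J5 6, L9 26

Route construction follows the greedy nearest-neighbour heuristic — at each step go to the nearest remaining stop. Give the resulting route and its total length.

At 00 the remaining stops are L9 12, J5 16, C5 18, G8 19, Z6 22, S9 24; go to L9.
At L9 the remaining stops are C5 6, J5 23, G8 24, Z6 26, S9 30; go to C5.
At C5 the remaining stops are J5 17, Z6 20, G8 23, S9 29; go to J5.
At J5 the remaining stops are Z6 6, G8 9, S9 15; go to Z6.
At Z6 the remaining stops are G8 3, S9 9; go to G8.
At G8 the remaining stops are S9 6; go to S9.
Return S9→00: 24.
Total = 12 + 6 + 17 + 6 + 3 + 6 + 24 = 74.

74 along 00 → L9 → C5 → J5 → Z6 → G8 → S9 → 00.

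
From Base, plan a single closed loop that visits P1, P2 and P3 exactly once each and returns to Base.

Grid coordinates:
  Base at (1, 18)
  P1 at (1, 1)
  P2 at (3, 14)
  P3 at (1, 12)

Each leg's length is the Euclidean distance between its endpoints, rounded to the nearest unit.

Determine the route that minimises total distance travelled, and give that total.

Base → P1 → P2 → P3 → Base: 17+13+3+6 = 39
Base → P1 → P3 → P2 → Base: 17+11+3+4 = 35
Base → P2 → P1 → P3 → Base: 4+13+11+6 = 34
The minimum is 34.
One optimal route: Base → P2 → P1 → P3 → Base (or its reverse).

Shortest round trip = 34.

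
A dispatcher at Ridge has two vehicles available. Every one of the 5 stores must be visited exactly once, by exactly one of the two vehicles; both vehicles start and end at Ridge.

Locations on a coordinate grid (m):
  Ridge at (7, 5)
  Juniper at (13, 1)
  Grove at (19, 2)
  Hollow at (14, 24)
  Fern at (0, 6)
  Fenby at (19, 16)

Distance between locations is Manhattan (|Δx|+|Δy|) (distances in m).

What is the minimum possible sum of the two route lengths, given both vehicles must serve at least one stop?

Minimum combined distance: 86 m.

There are 2^4 − 1 = 15 ways to divide the 5 stops into two non-empty groups. For each, the best each vehicle can do is its own shortest tour through its group:
  {Juniper} + {Grove, Hollow, Fern, Fenby}: 20 + 82 = 102
  {Grove} + {Juniper, Hollow, Fern, Fenby}: 30 + 84 = 114
  {Juniper, Grove} + {Hollow, Fern, Fenby}: 32 + 76 = 108
  {Hollow} + {Juniper, Grove, Fern, Fenby}: 52 + 68 = 120
  {Juniper, Hollow} + {Grove, Fern, Fenby}: 60 + 66 = 126
  {Grove, Hollow} + {Juniper, Fern, Fenby}: 68 + 68 = 136
  … (15 splits in total)
  {Fern} + {Juniper, Grove, Hollow, Fenby}: 16 + 70 = 86  ← best
Best: vehicle 1 Ridge → Fern → Ridge = 16; vehicle 2 Ridge → Juniper → Grove → Fenby → Hollow → Ridge = 70; combined 86.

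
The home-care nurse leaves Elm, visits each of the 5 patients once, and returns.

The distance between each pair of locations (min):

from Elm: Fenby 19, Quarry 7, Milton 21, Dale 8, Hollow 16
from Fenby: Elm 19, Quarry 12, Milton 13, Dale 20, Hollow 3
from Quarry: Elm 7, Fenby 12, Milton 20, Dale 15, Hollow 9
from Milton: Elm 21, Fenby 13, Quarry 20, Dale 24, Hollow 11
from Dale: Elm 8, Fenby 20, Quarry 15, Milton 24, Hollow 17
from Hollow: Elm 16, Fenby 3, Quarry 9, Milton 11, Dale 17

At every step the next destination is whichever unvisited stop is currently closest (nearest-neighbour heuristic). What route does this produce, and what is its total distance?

Nearest-neighbour total = 64 min; route Elm → Quarry → Hollow → Fenby → Milton → Dale → Elm.

From Elm: distances to unvisited — Quarry=7, Dale=8, Hollow=16, Fenby=19, Milton=21. Nearest is Quarry (7).
From Quarry: distances to unvisited — Hollow=9, Fenby=12, Dale=15, Milton=20. Nearest is Hollow (9).
From Hollow: distances to unvisited — Fenby=3, Milton=11, Dale=17. Nearest is Fenby (3).
From Fenby: distances to unvisited — Milton=13, Dale=20. Nearest is Milton (13).
From Milton: distances to unvisited — Dale=24. Nearest is Dale (24).
Return Dale→Elm: 8.
Total = 7 + 9 + 3 + 13 + 24 + 8 = 64.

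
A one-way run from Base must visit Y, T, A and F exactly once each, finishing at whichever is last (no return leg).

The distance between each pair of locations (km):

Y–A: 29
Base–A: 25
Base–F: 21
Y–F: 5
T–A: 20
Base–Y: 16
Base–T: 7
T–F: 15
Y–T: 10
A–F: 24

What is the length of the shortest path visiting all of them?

Minimum one-way distance = 46 km.

There are 4! = 24 possible orderings.
Base→Y→T→A→F: 16+10+20+24 = 70
Base→Y→T→F→A: 16+10+15+24 = 65
Base→Y→A→T→F: 16+29+20+15 = 80
Base→Y→A→F→T: 16+29+24+15 = 84
Base→Y→F→T→A: 16+5+15+20 = 56
Base→Y→F→A→T: 16+5+24+20 = 65
Base→T→Y→A→F: 7+10+29+24 = 70
Base→T→Y→F→A: 7+10+5+24 = 46
Base→T→A→Y→F: 7+20+29+5 = 61
Base→T→A→F→Y: 7+20+24+5 = 56
Base→T→F→Y→A: 7+15+5+29 = 56
Base→T→F→A→Y: 7+15+24+29 = 75
Base→A→Y→T→F: 25+29+10+15 = 79
Base→A→Y→F→T: 25+29+5+15 = 74
… (10 more)
The minimum is 46.
One shortest path: Base → T → Y → F → A.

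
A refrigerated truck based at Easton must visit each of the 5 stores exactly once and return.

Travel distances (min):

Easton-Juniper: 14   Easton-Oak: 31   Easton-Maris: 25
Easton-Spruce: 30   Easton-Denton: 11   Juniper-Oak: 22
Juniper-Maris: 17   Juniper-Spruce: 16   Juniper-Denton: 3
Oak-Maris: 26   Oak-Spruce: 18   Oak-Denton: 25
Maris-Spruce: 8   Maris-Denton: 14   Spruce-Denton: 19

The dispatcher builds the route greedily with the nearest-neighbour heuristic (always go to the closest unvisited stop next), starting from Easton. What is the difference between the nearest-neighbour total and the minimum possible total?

Easton: Denton=11, Juniper=14, Maris=25, Spruce=30, Oak=31 ⇒ Denton
Denton: Juniper=3, Maris=14, Spruce=19, Oak=25 ⇒ Juniper
Juniper: Spruce=16, Maris=17, Oak=22 ⇒ Spruce
Spruce: Maris=8, Oak=18 ⇒ Maris
Maris: Oak=26 ⇒ Oak
NN route Easton → Denton → Juniper → Spruce → Maris → Oak → Easton costs 95.
Optimal: Easton → Juniper → Oak → Spruce → Maris → Denton → Easton costs 87 (by enumerating all 60 distinct tours).
Excess = 95 − 87 = 8.

8 min longer than the optimal tour.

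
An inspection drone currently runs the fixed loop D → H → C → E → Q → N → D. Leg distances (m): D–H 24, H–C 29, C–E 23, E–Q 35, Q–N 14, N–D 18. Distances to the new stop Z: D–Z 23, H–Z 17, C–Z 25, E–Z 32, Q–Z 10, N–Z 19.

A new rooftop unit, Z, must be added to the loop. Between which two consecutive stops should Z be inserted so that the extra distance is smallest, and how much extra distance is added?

Minimum extra distance: 7 m, inserting Z between E and Q.

Insertion cost between consecutive stops i–j is d(i,Z) + d(Z,j) − d(i,j):
  between D and H: 23 + 17 − 24 = 16
  between H and C: 17 + 25 − 29 = 13
  between C and E: 25 + 32 − 23 = 34
  between E and Q: 32 + 10 − 35 = 7
  between Q and N: 10 + 19 − 14 = 15
  between N and D: 19 + 23 − 18 = 24
Cheapest insertion is between E and Q, adding 7.
New total = 143 + 7 = 150.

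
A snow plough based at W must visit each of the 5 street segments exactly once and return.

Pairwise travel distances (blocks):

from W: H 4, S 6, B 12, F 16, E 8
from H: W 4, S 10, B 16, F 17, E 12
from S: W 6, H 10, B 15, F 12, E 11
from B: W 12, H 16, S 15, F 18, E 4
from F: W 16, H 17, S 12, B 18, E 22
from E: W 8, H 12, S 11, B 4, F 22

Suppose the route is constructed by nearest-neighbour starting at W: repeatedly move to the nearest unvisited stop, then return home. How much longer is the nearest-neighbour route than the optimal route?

W: H=4, S=6, E=8, B=12, F=16 ⇒ H
H: S=10, E=12, B=16, F=17 ⇒ S
S: E=11, F=12, B=15 ⇒ E
E: B=4, F=22 ⇒ B
B: F=18 ⇒ F
NN route W → H → S → E → B → F → W costs 63.
Optimal: W → H → S → F → B → E → W costs 56 (by enumerating all 60 distinct tours).
Excess = 63 − 56 = 7.

The nearest-neighbour route is 7 blocks longer than optimal.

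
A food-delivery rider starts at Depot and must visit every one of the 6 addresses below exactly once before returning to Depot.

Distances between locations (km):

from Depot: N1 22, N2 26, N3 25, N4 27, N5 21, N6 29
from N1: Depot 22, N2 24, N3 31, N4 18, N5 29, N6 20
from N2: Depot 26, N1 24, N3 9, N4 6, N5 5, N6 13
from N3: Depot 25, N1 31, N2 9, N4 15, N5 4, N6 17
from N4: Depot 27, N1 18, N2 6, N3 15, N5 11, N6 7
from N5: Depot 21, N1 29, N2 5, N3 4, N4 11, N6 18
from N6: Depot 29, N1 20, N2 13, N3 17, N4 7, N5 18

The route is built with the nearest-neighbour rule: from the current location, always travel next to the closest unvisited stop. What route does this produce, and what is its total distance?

At Depot the remaining stops are N5 21, N1 22, N3 25, N2 26, N4 27, N6 29; go to N5.
At N5 the remaining stops are N3 4, N2 5, N4 11, N6 18, N1 29; go to N3.
At N3 the remaining stops are N2 9, N4 15, N6 17, N1 31; go to N2.
At N2 the remaining stops are N4 6, N6 13, N1 24; go to N4.
At N4 the remaining stops are N6 7, N1 18; go to N6.
At N6 the remaining stops are N1 20; go to N1.
Return N1→Depot: 22.
Total = 21 + 4 + 9 + 6 + 7 + 20 + 22 = 89.

89 km along Depot → N5 → N3 → N2 → N4 → N6 → N1 → Depot.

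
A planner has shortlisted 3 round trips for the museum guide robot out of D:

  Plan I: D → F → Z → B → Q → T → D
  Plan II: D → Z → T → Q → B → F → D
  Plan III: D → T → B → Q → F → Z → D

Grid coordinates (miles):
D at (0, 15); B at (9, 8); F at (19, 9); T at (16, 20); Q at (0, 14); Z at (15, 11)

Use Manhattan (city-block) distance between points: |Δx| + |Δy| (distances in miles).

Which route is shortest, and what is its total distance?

Shortest is Plan I, total 98 miles.

Plan I: 25 + 6 + 9 + 15 + 22 + 21 = 98
Plan II: 19 + 10 + 22 + 15 + 11 + 25 = 102
Plan III: 21 + 19 + 15 + 24 + 6 + 19 = 104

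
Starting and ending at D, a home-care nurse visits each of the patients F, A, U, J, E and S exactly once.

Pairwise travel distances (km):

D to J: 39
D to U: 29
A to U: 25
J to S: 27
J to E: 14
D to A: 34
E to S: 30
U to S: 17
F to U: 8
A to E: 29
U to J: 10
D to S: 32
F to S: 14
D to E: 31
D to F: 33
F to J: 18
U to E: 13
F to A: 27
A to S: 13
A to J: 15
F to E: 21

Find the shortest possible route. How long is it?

With 6 stops there are 6!/2 = 360 distinct round trips (a route and its reverse cost the same).
D→F→A→U→J→E→S→D: 33+27+25+10+14+30+32 = 171
D→F→A→U→J→S→E→D: 33+27+25+10+27+30+31 = 183
D→F→A→U→E→J→S→D: 33+27+25+13+14+27+32 = 171
D→F→A→U→E→S→J→D: 33+27+25+13+30+27+39 = 194
D→F→A→U→S→J→E→D: 33+27+25+17+27+14+31 = 174
D→F→A→U→S→E→J→D: 33+27+25+17+30+14+39 = 185
D→F→A→J→U→E→S→D: 33+27+15+10+13+30+32 = 160
D→F→A→J→U→S→E→D: 33+27+15+10+17+30+31 = 163
… (352 more)
D→A→S→F→U→J→E→D: 34+13+14+8+10+14+31 = 124  ← best
The minimum is 124.
One optimal route: D → A → S → F → U → J → E → D (or its reverse).

Minimum total distance: 124 km.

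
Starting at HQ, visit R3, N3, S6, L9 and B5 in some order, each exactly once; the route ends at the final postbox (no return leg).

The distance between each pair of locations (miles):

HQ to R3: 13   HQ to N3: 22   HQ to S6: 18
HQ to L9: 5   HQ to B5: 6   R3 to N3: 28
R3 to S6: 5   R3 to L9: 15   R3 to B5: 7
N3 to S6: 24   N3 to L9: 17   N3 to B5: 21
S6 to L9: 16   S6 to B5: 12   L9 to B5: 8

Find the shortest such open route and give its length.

49 miles — the minimum one-way total.

There are 5! = 120 possible orderings.
HQ→R3→N3→S6→L9→B5: 13+28+24+16+8 = 89
HQ→R3→N3→S6→B5→L9: 13+28+24+12+8 = 85
HQ→R3→N3→L9→S6→B5: 13+28+17+16+12 = 86
HQ→R3→N3→L9→B5→S6: 13+28+17+8+12 = 78
HQ→R3→N3→B5→S6→L9: 13+28+21+12+16 = 90
HQ→R3→N3→B5→L9→S6: 13+28+21+8+16 = 86
HQ→R3→S6→N3→L9→B5: 13+5+24+17+8 = 67
HQ→R3→S6→N3→B5→L9: 13+5+24+21+8 = 71
HQ→R3→S6→L9→N3→B5: 13+5+16+17+21 = 72
HQ→R3→S6→L9→B5→N3: 13+5+16+8+21 = 63
HQ→R3→S6→B5→N3→L9: 13+5+12+21+17 = 68
HQ→R3→S6→B5→L9→N3: 13+5+12+8+17 = 55
HQ→R3→L9→N3→S6→B5: 13+15+17+24+12 = 81
HQ→R3→L9→N3→B5→S6: 13+15+17+21+12 = 78
… (106 more)
HQ→L9→B5→R3→S6→N3: 5+8+7+5+24 = 49  ← best
The minimum is 49.
One shortest path: HQ → L9 → B5 → R3 → S6 → N3.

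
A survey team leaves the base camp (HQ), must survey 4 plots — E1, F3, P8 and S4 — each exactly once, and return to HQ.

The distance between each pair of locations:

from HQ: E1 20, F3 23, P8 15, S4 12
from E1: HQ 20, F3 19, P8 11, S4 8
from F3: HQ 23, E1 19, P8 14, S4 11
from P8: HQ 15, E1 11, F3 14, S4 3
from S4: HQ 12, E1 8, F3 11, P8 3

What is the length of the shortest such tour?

There are 12 distinct closed tours to check (reversals are equivalent).
HQ-E1-F3-P8-S4-HQ: 20+19+14+3+12 = 68
HQ-E1-F3-S4-P8-HQ: 20+19+11+3+15 = 68
HQ-E1-P8-F3-S4-HQ: 20+11+14+11+12 = 68
HQ-E1-P8-S4-F3-HQ: 20+11+3+11+23 = 68
HQ-E1-S4-F3-P8-HQ: 20+8+11+14+15 = 68
HQ-E1-S4-P8-F3-HQ: 20+8+3+14+23 = 68
HQ-F3-E1-P8-S4-HQ: 23+19+11+3+12 = 68
HQ-F3-E1-S4-P8-HQ: 23+19+8+3+15 = 68
HQ-F3-P8-E1-S4-HQ: 23+14+11+8+12 = 68
HQ-F3-S4-E1-P8-HQ: 23+11+8+11+15 = 68
HQ-P8-E1-F3-S4-HQ: 15+11+19+11+12 = 68
HQ-P8-F3-E1-S4-HQ: 15+14+19+8+12 = 68
The minimum is 68.
One optimal route: HQ → E1 → F3 → P8 → S4 → HQ (or its reverse).

Minimum total distance: 68.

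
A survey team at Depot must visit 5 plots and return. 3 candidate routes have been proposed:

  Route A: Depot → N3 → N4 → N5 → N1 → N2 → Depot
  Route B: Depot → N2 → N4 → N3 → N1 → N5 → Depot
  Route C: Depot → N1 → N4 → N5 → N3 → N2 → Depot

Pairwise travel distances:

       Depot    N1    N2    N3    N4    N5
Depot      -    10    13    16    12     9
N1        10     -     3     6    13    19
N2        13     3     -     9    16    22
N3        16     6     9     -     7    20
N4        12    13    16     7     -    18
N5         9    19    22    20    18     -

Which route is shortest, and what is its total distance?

Route A: 16 + 7 + 18 + 19 + 3 + 13 = 76
Route B: 13 + 16 + 7 + 6 + 19 + 9 = 70
Route C: 10 + 13 + 18 + 20 + 9 + 13 = 83

70 — Route B is the shortest.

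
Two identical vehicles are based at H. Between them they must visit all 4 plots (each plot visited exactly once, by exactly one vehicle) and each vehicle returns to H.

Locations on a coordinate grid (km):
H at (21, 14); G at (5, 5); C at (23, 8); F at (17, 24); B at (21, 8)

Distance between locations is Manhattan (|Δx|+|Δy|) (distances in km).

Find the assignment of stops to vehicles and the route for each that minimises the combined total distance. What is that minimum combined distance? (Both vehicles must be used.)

82 km — the smallest possible combined total.

There are 2^3 − 1 = 7 ways to divide the 4 stops into two non-empty groups. For each, the best each vehicle can do is its own shortest tour through its group:
  {G} + {C, F, B}: 50 + 44 = 94
  {C} + {G, F, B}: 16 + 70 = 86
  {G, C} + {F, B}: 54 + 40 = 94
  {F} + {G, C, B}: 28 + 54 = 82
  {G, F} + {C, B}: 70 + 16 = 86
  {C, F} + {G, B}: 44 + 50 = 94
  … (7 splits in total)
Best: vehicle 1 H → F → H = 28; vehicle 2 H → G → C → B → H = 54; combined 82.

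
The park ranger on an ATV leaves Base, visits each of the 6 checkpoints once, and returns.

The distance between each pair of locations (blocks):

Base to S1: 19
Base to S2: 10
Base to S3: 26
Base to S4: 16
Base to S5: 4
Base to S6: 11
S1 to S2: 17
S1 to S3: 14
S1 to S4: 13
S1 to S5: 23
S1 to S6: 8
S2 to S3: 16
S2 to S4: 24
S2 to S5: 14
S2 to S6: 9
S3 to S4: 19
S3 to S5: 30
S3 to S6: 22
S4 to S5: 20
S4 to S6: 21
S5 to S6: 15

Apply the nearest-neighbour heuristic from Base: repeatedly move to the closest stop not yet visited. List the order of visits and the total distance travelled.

93 blocks along Base → S5 → S2 → S6 → S1 → S4 → S3 → Base.

Base → [S5:4 / S2:10 / S6:11 / S4:16 / S1:19 / S3:26] → S5 (4)
S5 → [S2:14 / S6:15 / S4:20 / S1:23 / S3:30] → S2 (14)
S2 → [S6:9 / S3:16 / S1:17 / S4:24] → S6 (9)
S6 → [S1:8 / S4:21 / S3:22] → S1 (8)
S1 → [S4:13 / S3:14] → S4 (13)
S4 → [S3:19] → S3 (19)
Return S3→Base: 26.
Total = 4 + 14 + 9 + 8 + 13 + 19 + 26 = 93.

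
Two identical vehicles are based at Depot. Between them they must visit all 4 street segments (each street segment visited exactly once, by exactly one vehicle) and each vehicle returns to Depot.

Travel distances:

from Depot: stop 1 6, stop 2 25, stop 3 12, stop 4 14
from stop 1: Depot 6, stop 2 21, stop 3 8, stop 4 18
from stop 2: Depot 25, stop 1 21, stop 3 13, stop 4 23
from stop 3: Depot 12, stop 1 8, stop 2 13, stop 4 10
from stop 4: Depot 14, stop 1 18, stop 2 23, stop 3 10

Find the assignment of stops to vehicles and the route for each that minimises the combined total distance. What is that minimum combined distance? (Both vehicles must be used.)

Minimum combined distance: 74.

Check every non-empty split of the stops between the two vehicles; for each half take its own optimal tour:
  {stop 1} + {stop 2, stop 3, stop 4}: 12 + 62 = 74
  {stop 2} + {stop 1, stop 3, stop 4}: 50 + 38 = 88
  {stop 1, stop 2} + {stop 3, stop 4}: 52 + 36 = 88
  {stop 3} + {stop 1, stop 2, stop 4}: 24 + 64 = 88
  {stop 1, stop 3} + {stop 2, stop 4}: 26 + 62 = 88
  {stop 2, stop 3} + {stop 1, stop 4}: 50 + 38 = 88
  … (7 splits in total)
Best: vehicle 1 Depot → stop 1 → Depot = 12; vehicle 2 Depot → stop 2 → stop 3 → stop 4 → Depot = 62; combined 74.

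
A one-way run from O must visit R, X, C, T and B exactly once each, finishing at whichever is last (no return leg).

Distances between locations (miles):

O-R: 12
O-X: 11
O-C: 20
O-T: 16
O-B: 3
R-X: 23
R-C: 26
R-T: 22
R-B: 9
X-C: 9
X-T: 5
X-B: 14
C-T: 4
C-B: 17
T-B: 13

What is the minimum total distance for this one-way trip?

Shortest open route: 44 miles.

There are 5! = 120 possible orderings.
O→R→X→C→T→B: 12+23+9+4+13 = 61
O→R→X→C→B→T: 12+23+9+17+13 = 74
O→R→X→T→C→B: 12+23+5+4+17 = 61
O→R→X→T→B→C: 12+23+5+13+17 = 70
O→R→X→B→C→T: 12+23+14+17+4 = 70
O→R→X→B→T→C: 12+23+14+13+4 = 66
O→R→C→X→T→B: 12+26+9+5+13 = 65
O→R→C→X→B→T: 12+26+9+14+13 = 74
O→R→C→T→X→B: 12+26+4+5+14 = 61
O→R→C→T→B→X: 12+26+4+13+14 = 69
O→R→C→B→X→T: 12+26+17+14+5 = 74
O→R→C→B→T→X: 12+26+17+13+5 = 73
O→R→T→X→C→B: 12+22+5+9+17 = 65
O→R→T→X→B→C: 12+22+5+14+17 = 70
… (106 more)
O→R→B→X→T→C: 12+9+14+5+4 = 44  ← best
The minimum is 44.
One shortest path: O → R → B → X → T → C.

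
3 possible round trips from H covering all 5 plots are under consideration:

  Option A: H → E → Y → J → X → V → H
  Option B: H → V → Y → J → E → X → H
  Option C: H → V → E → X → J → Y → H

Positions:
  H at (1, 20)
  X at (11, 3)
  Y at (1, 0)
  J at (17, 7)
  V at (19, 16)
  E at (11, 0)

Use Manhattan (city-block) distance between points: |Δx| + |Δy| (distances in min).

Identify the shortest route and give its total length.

102 min — Option C is the shortest.

Option A: 30 + 10 + 23 + 10 + 21 + 22 = 116
Option B: 22 + 34 + 23 + 13 + 3 + 27 = 122
Option C: 22 + 24 + 3 + 10 + 23 + 20 = 102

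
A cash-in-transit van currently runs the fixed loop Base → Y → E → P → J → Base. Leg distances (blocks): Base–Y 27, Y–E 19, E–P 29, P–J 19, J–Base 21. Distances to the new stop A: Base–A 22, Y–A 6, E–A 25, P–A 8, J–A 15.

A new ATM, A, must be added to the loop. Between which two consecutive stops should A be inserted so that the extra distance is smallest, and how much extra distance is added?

+1 blocks — insert A between Base and Y.

Insertion cost between consecutive stops i–j is d(i,A) + d(A,j) − d(i,j):
  between Base and Y: 22 + 6 − 27 = 1
  between Y and E: 6 + 25 − 19 = 12
  between E and P: 25 + 8 − 29 = 4
  between P and J: 8 + 15 − 19 = 4
  between J and Base: 15 + 22 − 21 = 16
Cheapest insertion is between Base and Y, adding 1.
New total = 115 + 1 = 116.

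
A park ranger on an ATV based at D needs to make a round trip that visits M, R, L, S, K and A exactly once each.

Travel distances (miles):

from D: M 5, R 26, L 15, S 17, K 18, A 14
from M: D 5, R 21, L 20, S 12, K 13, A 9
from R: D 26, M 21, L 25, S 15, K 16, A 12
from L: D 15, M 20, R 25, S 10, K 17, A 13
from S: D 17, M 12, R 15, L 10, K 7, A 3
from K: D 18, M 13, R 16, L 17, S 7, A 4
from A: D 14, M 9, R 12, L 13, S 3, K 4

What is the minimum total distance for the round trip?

74 miles — the shortest possible round trip.

With 6 stops there are 6!/2 = 360 distinct round trips (a route and its reverse cost the same).
D - M - R - L - S - K - A - D: 5+21+25+10+7+4+14 = 86
D - M - R - L - S - A - K - D: 5+21+25+10+3+4+18 = 86
D - M - R - L - K - S - A - D: 5+21+25+17+7+3+14 = 92
D - M - R - L - K - A - S - D: 5+21+25+17+4+3+17 = 92
D - M - R - L - A - S - K - D: 5+21+25+13+3+7+18 = 92
D - M - R - L - A - K - S - D: 5+21+25+13+4+7+17 = 92
D - M - R - S - L - K - A - D: 5+21+15+10+17+4+14 = 86
D - M - R - S - L - A - K - D: 5+21+15+10+13+4+18 = 86
… (352 more)
D - M - R - K - A - S - L - D: 5+21+16+4+3+10+15 = 74  ← best
The minimum is 74.
One optimal route: D → M → R → K → A → S → L → D (or its reverse).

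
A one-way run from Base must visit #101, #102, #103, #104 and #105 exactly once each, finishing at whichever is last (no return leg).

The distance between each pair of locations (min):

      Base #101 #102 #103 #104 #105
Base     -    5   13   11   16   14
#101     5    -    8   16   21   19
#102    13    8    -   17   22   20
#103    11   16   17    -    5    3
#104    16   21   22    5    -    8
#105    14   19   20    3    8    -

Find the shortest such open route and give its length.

Minimum one-way distance = 41 min.

There are 5! = 120 possible orderings.
Base→#101→#102→#103→#104→#105: 5+8+17+5+8 = 43
Base→#101→#102→#103→#105→#104: 5+8+17+3+8 = 41
Base→#101→#102→#104→#103→#105: 5+8+22+5+3 = 43
Base→#101→#102→#104→#105→#103: 5+8+22+8+3 = 46
Base→#101→#102→#105→#103→#104: 5+8+20+3+5 = 41
Base→#101→#102→#105→#104→#103: 5+8+20+8+5 = 46
Base→#101→#103→#102→#104→#105: 5+16+17+22+8 = 68
Base→#101→#103→#102→#105→#104: 5+16+17+20+8 = 66
Base→#101→#103→#104→#102→#105: 5+16+5+22+20 = 68
Base→#101→#103→#104→#105→#102: 5+16+5+8+20 = 54
Base→#101→#103→#105→#102→#104: 5+16+3+20+22 = 66
Base→#101→#103→#105→#104→#102: 5+16+3+8+22 = 54
Base→#101→#104→#102→#103→#105: 5+21+22+17+3 = 68
Base→#101→#104→#102→#105→#103: 5+21+22+20+3 = 71
… (106 more)
The minimum is 41.
One shortest path: Base → #101 → #102 → #103 → #105 → #104.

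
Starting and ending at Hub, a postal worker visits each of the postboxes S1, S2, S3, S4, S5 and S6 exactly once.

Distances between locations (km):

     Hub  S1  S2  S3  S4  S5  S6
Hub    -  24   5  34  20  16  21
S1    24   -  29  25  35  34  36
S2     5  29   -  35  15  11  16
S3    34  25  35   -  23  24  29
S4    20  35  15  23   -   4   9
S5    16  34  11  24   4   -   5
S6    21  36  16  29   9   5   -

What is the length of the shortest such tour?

There are 360 distinct closed tours to check (reversals are equivalent).
Hub-S1-S2-S3-S4-S5-S6-Hub: 24+29+35+23+4+5+21 = 141
Hub-S1-S2-S3-S4-S6-S5-Hub: 24+29+35+23+9+5+16 = 141
Hub-S1-S2-S3-S5-S4-S6-Hub: 24+29+35+24+4+9+21 = 146
Hub-S1-S2-S3-S5-S6-S4-Hub: 24+29+35+24+5+9+20 = 146
Hub-S1-S2-S3-S6-S4-S5-Hub: 24+29+35+29+9+4+16 = 146
Hub-S1-S2-S3-S6-S5-S4-Hub: 24+29+35+29+5+4+20 = 146
Hub-S1-S2-S4-S3-S5-S6-Hub: 24+29+15+23+24+5+21 = 141
Hub-S1-S2-S4-S3-S6-S5-Hub: 24+29+15+23+29+5+16 = 141
… (352 more)
Hub-S1-S3-S4-S5-S6-S2-Hub: 24+25+23+4+5+16+5 = 102  ← best
The minimum is 102.
One optimal route: Hub → S1 → S3 → S4 → S5 → S6 → S2 → Hub (or its reverse).

Shortest round trip = 102 km.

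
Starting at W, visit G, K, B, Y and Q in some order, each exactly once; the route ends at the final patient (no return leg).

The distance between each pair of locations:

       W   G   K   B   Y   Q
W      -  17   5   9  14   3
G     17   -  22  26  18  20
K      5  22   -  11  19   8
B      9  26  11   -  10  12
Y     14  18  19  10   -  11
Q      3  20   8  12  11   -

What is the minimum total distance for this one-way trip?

There are 5! = 120 possible orderings.
W → G → K → B → Y → Q: 17+22+11+10+11 = 71
W → G → K → B → Q → Y: 17+22+11+12+11 = 73
W → G → K → Y → B → Q: 17+22+19+10+12 = 80
W → G → K → Y → Q → B: 17+22+19+11+12 = 81
W → G → K → Q → B → Y: 17+22+8+12+10 = 69
W → G → K → Q → Y → B: 17+22+8+11+10 = 68
W → G → B → K → Y → Q: 17+26+11+19+11 = 84
W → G → B → K → Q → Y: 17+26+11+8+11 = 73
W → G → B → Y → K → Q: 17+26+10+19+8 = 80
W → G → B → Y → Q → K: 17+26+10+11+8 = 72
W → G → B → Q → K → Y: 17+26+12+8+19 = 82
W → G → B → Q → Y → K: 17+26+12+11+19 = 85
W → G → Y → K → B → Q: 17+18+19+11+12 = 77
W → G → Y → K → Q → B: 17+18+19+8+12 = 74
… (106 more)
W → Q → K → B → Y → G: 3+8+11+10+18 = 50  ← best
The minimum is 50.
One shortest path: W → Q → K → B → Y → G.

Minimum one-way distance = 50.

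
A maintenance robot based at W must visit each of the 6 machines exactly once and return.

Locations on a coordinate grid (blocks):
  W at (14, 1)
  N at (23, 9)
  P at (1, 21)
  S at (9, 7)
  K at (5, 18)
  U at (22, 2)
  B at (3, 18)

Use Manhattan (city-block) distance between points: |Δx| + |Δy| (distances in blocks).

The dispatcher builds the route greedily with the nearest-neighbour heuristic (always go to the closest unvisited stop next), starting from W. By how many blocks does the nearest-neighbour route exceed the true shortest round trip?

From W: U=9, S=11, N=17, K=26, B=28, P=33 → choose U (9).
From U: N=8, S=18, K=33, B=35, P=40 → choose N (8).
From N: S=16, K=27, B=29, P=34 → choose S (16).
From S: K=15, B=17, P=22 → choose K (15).
From K: B=2, P=7 → choose B (2).
From B: P=5 → choose P (5).
NN route W → U → N → S → K → B → P → W costs 88.
Optimal: W → S → P → B → K → N → U → W costs 84 (by enumerating all 360 distinct tours).
Excess = 88 − 84 = 4.

The nearest-neighbour route is 4 blocks longer than optimal.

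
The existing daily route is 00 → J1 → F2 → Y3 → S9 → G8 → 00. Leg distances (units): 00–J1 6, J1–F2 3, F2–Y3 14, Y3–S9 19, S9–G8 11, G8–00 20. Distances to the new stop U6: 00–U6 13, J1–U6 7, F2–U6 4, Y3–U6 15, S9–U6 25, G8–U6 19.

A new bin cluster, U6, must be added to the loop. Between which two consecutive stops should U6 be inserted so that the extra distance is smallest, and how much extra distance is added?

Adding 5 by placing U6 on the F2–Y3 leg.

Insertion cost between consecutive stops i–j is d(i,U6) + d(U6,j) − d(i,j):
  between 00 and J1: 13 + 7 − 6 = 14
  between J1 and F2: 7 + 4 − 3 = 8
  between F2 and Y3: 4 + 15 − 14 = 5
  between Y3 and S9: 15 + 25 − 19 = 21
  between S9 and G8: 25 + 19 − 11 = 33
  between G8 and 00: 19 + 13 − 20 = 12
Cheapest insertion is between F2 and Y3, adding 5.
New total = 73 + 5 = 78.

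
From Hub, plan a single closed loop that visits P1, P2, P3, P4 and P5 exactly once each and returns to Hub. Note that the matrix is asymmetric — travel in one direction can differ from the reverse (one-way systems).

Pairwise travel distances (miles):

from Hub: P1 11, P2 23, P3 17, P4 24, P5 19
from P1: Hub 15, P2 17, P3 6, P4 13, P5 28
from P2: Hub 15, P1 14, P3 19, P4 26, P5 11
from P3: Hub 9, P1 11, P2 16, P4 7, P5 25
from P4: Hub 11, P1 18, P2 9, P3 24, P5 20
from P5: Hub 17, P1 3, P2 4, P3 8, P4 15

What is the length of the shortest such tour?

Hub - P1 - P2 - P3 - P4 - P5 - Hub: 11+17+19+7+20+17 = 91
Hub - P1 - P2 - P3 - P5 - P4 - Hub: 11+17+19+25+15+11 = 98
Hub - P1 - P2 - P4 - P3 - P5 - Hub: 11+17+26+24+25+17 = 120
Hub - P1 - P2 - P4 - P5 - P3 - Hub: 11+17+26+20+8+9 = 91
Hub - P1 - P2 - P5 - P3 - P4 - Hub: 11+17+11+8+7+11 = 65
Hub - P1 - P2 - P5 - P4 - P3 - Hub: 11+17+11+15+24+9 = 87
Hub - P1 - P3 - P2 - P4 - P5 - Hub: 11+6+16+26+20+17 = 96
Hub - P1 - P3 - P2 - P5 - P4 - Hub: 11+6+16+11+15+11 = 70
Hub - P1 - P3 - P4 - P2 - P5 - Hub: 11+6+7+9+11+17 = 61
Hub - P1 - P3 - P4 - P5 - P2 - Hub: 11+6+7+20+4+15 = 63
Hub - P1 - P3 - P5 - P2 - P4 - Hub: 11+6+25+4+26+11 = 83
Hub - P1 - P3 - P5 - P4 - P2 - Hub: 11+6+25+15+9+15 = 81
Hub - P1 - P4 - P2 - P3 - P5 - Hub: 11+13+9+19+25+17 = 94
Hub - P1 - P4 - P2 - P5 - P3 - Hub: 11+13+9+11+8+9 = 61
… (106 more)
Hub - P5 - P1 - P3 - P4 - P2 - Hub: 19+3+6+7+9+15 = 59  ← best
The minimum is 59.
One optimal route: Hub → P5 → P1 → P3 → P4 → P2 → Hub.

Minimum total distance: 59 miles.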